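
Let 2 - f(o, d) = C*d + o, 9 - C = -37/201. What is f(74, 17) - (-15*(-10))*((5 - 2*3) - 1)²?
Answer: -166454/201 ≈ -828.13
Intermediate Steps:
C = 1846/201 (C = 9 - (-37)/201 = 9 - 1*(-37/201) = 9 + 37/201 = 1846/201 ≈ 9.1841)
f(o, d) = 2 - o - 1846*d/201 (f(o, d) = 2 - (1846*d/201 + o) = 2 - (o + 1846*d/201) = 2 + (-o - 1846*d/201) = 2 - o - 1846*d/201)
f(74, 17) - (-15*(-10))*((5 - 2*3) - 1)² = (2 - 1*74 - 1846/201*17) - (-15*(-10))*((5 - 2*3) - 1)² = (2 - 74 - 31382/201) - 150*((5 - 6) - 1)² = -45854/201 - 150*(-1 - 1)² = -45854/201 - 150*(-2)² = -45854/201 - 150*4 = -45854/201 - 1*600 = -45854/201 - 600 = -166454/201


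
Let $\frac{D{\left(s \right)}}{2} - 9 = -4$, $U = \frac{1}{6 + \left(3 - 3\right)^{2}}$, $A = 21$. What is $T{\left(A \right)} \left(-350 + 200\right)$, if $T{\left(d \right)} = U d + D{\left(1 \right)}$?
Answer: $-2025$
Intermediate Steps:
$U = \frac{1}{6}$ ($U = \frac{1}{6 + 0^{2}} = \frac{1}{6 + 0} = \frac{1}{6} \approx 0.16667$)
$D{\left(s \right)} = 10$ ($D{\left(s \right)} = 18 + 2 \left(-4\right) = 18 - 8 = 10$)
$T{\left(d \right)} = 10 + \frac{d}{6}$ ($T{\left(d \right)} = \frac{d}{6} + 10 = 10 + \frac{d}{6}$)
$T{\left(A \right)} \left(-350 + 200\right) = \left(10 + \frac{1}{6} \cdot 21\right) \left(-350 + 200\right) = \left(10 + \frac{7}{2}\right) \left(-150\right) = \frac{27}{2} \left(-150\right) = -2025$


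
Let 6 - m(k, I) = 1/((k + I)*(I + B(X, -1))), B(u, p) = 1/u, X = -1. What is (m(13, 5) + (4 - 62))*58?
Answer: -108605/36 ≈ -3016.8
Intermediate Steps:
m(k, I) = 6 - 1/((-1 + I)*(I + k)) (m(k, I) = 6 - 1/((k + I)*(I + 1/(-1))) = 6 - 1/((I + k)*(I - 1)) = 6 - 1/((I + k)*(-1 + I)) = 6 - 1/((-1 + I)*(I + k)))
(m(13, 5) + (4 - 62))*58 = ((-1 - 6*5 - 6*13 + 6*5² + 6*5*13)/(5² - 1*5 - 1*13 + 5*13) + (4 - 62))*58 = ((-1 - 30 - 78 + 6*25 + 390)/(25 - 5 - 13 + 65) - 58)*58 = ((-1 - 30 - 78 + 150 + 390)/72 - 58)*58 = ((1/72)*431 - 58)*58 = (431/72 - 58)*58 = -3745/72*58 = -108605/36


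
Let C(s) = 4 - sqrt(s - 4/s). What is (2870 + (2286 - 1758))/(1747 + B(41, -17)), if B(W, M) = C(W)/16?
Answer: 62316384128/32043053699 + 54368*sqrt(68757)/32043053699 ≈ 1.9452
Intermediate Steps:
B(W, M) = 1/4 - sqrt(W - 4/W)/16 (B(W, M) = (4 - sqrt(W - 4/W))/16 = (4 - sqrt(W - 4/W))*(1/16) = 1/4 - sqrt(W - 4/W)/16)
(2870 + (2286 - 1758))/(1747 + B(41, -17)) = (2870 + (2286 - 1758))/(1747 + (1/4 - sqrt(41)*sqrt(-4 + 41**2)/41/16)) = (2870 + 528)/(1747 + (1/4 - sqrt(41)*sqrt(-4 + 1681)/41/16)) = 3398/(1747 + (1/4 - sqrt(68757)/41/16)) = 3398/(1747 + (1/4 - sqrt(68757)/656)) = 3398/(6989/4 - sqrt(68757)/656)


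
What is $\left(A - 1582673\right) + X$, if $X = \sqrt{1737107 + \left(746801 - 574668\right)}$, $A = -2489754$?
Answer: $-4072427 + 2 \sqrt{477310} \approx -4.071 \cdot 10^{6}$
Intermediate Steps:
$X = 2 \sqrt{477310}$ ($X = \sqrt{1737107 + 172133} = \sqrt{1909240} = 2 \sqrt{477310} \approx 1381.8$)
$\left(A - 1582673\right) + X = \left(-2489754 - 1582673\right) + 2 \sqrt{477310} = -4072427 + 2 \sqrt{477310}$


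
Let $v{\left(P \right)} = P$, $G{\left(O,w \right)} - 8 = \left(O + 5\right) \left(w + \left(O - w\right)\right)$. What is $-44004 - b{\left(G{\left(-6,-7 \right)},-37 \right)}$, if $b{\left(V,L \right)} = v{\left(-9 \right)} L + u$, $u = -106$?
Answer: $-44231$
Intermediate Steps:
$G{\left(O,w \right)} = 8 + O \left(5 + O\right)$ ($G{\left(O,w \right)} = 8 + \left(O + 5\right) \left(w + \left(O - w\right)\right) = 8 + \left(5 + O\right) O = 8 + O \left(5 + O\right)$)
$b{\left(V,L \right)} = -106 - 9 L$ ($b{\left(V,L \right)} = - 9 L - 106 = -106 - 9 L$)
$-44004 - b{\left(G{\left(-6,-7 \right)},-37 \right)} = -44004 - \left(-106 - -333\right) = -44004 - \left(-106 + 333\right) = -44004 - 227 = -44231$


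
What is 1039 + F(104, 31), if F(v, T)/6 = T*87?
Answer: 17221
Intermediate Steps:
F(v, T) = 522*T (F(v, T) = 6*(T*87) = 6*(87*T) = 522*T)
1039 + F(104, 31) = 1039 + 522*31 = 1039 + 16182 = 17221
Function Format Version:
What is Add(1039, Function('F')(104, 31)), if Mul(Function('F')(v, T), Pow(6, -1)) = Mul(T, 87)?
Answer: 17221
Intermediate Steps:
Function('F')(v, T) = Mul(522, T) (Function('F')(v, T) = Mul(6, Mul(T, 87)) = Mul(6, Mul(87, T)) = Mul(522, T))
Add(1039, Function('F')(104, 31)) = Add(1039, Mul(522, 31)) = Add(1039, 16182) = 17221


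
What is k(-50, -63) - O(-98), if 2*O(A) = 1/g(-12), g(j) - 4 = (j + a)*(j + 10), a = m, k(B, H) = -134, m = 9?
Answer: -2681/20 ≈ -134.05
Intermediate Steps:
a = 9
g(j) = 4 + (9 + j)*(10 + j) (g(j) = 4 + (j + 9)*(j + 10) = 4 + (9 + j)*(10 + j))
O(A) = 1/20 (O(A) = 1/(2*(94 + (-12)² + 19*(-12))) = 1/(2*(94 + 144 - 228)) = (½)/10 = (½)*(⅒) = 1/20)
k(-50, -63) - O(-98) = -134 - 1*1/20 = -134 - 1/20 = -2681/20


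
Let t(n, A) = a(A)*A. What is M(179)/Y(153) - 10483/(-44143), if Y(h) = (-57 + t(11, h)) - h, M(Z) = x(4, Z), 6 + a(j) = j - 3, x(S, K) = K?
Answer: 21514693/87571686 ≈ 0.24568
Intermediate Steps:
a(j) = -9 + j (a(j) = -6 + (j - 3) = -6 + (-3 + j) = -9 + j)
t(n, A) = A*(-9 + A) (t(n, A) = (-9 + A)*A = A*(-9 + A))
M(Z) = Z
Y(h) = -57 - h + h*(-9 + h) (Y(h) = (-57 + h*(-9 + h)) - h = -57 - h + h*(-9 + h))
M(179)/Y(153) - 10483/(-44143) = 179/(-57 - 1*153 + 153*(-9 + 153)) - 10483/(-44143) = 179/(-57 - 153 + 153*144) - 10483*(-1/44143) = 179/(-57 - 153 + 22032) + 953/4013 = 179/21822 + 953/4013 = 21514693/87571686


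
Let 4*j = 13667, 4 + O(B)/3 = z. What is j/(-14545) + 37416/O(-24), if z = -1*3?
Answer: -725716629/407260 ≈ -1781.9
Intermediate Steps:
z = -3
O(B) = -21 (O(B) = -12 + 3*(-3) = -12 - 9 = -21)
j = 13667/4 (j = (¼)*13667 = 13667/4 ≈ 3416.8)
j/(-14545) + 37416/O(-24) = (13667/4)/(-14545) + 37416/(-21) = (13667/4)*(-1/14545) + 37416*(-1/21) = -13667/58180 - 12472/7 = -725716629/407260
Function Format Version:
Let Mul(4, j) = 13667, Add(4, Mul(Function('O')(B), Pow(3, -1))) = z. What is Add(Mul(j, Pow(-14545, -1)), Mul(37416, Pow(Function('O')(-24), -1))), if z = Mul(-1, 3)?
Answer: Rational(-725716629, 407260) ≈ -1781.9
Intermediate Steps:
z = -3
Function('O')(B) = -21 (Function('O')(B) = Add(-12, Mul(3, -3)) = Add(-12, -9) = -21)
j = Rational(13667, 4) (j = Mul(Rational(1, 4), 13667) = Rational(13667, 4) ≈ 3416.8)
Add(Mul(j, Pow(-14545, -1)), Mul(37416, Pow(Function('O')(-24), -1))) = Add(Mul(Rational(13667, 4), Pow(-14545, -1)), Mul(37416, Pow(-21, -1))) = Add(Mul(Rational(13667, 4), Rational(-1, 14545)), Mul(37416, Rational(-1, 21))) = Add(Rational(-13667, 58180), Rational(-12472, 7)) = Rational(-725716629, 407260)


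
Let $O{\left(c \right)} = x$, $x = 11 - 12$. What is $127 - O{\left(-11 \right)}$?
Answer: $128$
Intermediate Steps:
$x = -1$ ($x = 11 - 12 = -1$)
$O{\left(c \right)} = -1$
$127 - O{\left(-11 \right)} = 127 - -1 = 127 + 1 = 128$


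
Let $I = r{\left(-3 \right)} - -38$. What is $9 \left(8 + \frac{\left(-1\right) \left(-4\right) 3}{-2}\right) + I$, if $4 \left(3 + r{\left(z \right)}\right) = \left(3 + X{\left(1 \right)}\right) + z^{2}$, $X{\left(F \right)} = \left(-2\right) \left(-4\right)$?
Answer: $58$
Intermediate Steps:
$X{\left(F \right)} = 8$
$r{\left(z \right)} = - \frac{1}{4} + \frac{z^{2}}{4}$ ($r{\left(z \right)} = -3 + \frac{\left(3 + 8\right) + z^{2}}{4} = -3 + \frac{11 + z^{2}}{4} = -3 + \left(\frac{11}{4} + \frac{z^{2}}{4}\right) = - \frac{1}{4} + \frac{z^{2}}{4}$)
$I = 40$ ($I = \left(- \frac{1}{4} + \frac{\left(-3\right)^{2}}{4}\right) - -38 = \left(- \frac{1}{4} + \frac{1}{4} \cdot 9\right) + 38 = \left(- \frac{1}{4} + \frac{9}{4}\right) + 38 = 2 + 38 = 40$)
$9 \left(8 + \frac{\left(-1\right) \left(-4\right) 3}{-2}\right) + I = 9 \left(8 + \frac{\left(-1\right) \left(-4\right) 3}{-2}\right) + 40 = 9 \left(8 + 4 \cdot 3 \left(- \frac{1}{2}\right)\right) + 40 = 9 \left(8 + 12 \left(- \frac{1}{2}\right)\right) + 40 = 9 \left(8 - 6\right) + 40 = 9 \cdot 2 + 40 = 18 + 40 = 58$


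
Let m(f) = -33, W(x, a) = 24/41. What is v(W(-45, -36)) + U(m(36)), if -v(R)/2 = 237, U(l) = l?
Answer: -507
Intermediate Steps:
W(x, a) = 24/41 (W(x, a) = 24*(1/41) = 24/41)
v(R) = -474 (v(R) = -2*237 = -474)
v(W(-45, -36)) + U(m(36)) = -474 - 33 = -507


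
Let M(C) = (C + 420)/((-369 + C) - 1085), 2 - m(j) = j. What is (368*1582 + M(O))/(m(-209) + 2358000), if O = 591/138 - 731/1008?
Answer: 19576858044981/79299705147871 ≈ 0.24687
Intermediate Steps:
m(j) = 2 - j
O = 82475/23184 (O = 591*(1/138) - 731*1/1008 = 197/46 - 731/1008 = 82475/23184 ≈ 3.5574)
M(C) = (420 + C)/(-1454 + C)
(368*1582 + M(O))/(m(-209) + 2358000) = (368*1582 + (420 + 82475/23184)/(-1454 + 82475/23184))/((2 - 1*(-209)) + 2358000) = (582176 + (9819755/23184)/(-33627061/23184))/((2 + 209) + 2358000) = (582176 - 23184/33627061*9819755/23184)/(211 + 2358000) = (582176 - 9819755/33627061)/2358211 = (19576858044981/33627061)*(1/2358211) = 19576858044981/79299705147871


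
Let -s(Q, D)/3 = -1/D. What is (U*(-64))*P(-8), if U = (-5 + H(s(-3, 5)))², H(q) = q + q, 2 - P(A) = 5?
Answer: 69312/25 ≈ 2772.5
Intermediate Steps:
s(Q, D) = 3/D (s(Q, D) = -(-3)/D = 3/D)
P(A) = -3 (P(A) = 2 - 1*5 = 2 - 5 = -3)
H(q) = 2*q
U = 361/25 (U = (-5 + 2*(3/5))² = (-5 + 2*(3*(⅕)))² = (-5 + 2*(⅗))² = (-5 + 6/5)² = (-19/5)² = 361/25 ≈ 14.440)
(U*(-64))*P(-8) = ((361/25)*(-64))*(-3) = -23104/25*(-3) = 69312/25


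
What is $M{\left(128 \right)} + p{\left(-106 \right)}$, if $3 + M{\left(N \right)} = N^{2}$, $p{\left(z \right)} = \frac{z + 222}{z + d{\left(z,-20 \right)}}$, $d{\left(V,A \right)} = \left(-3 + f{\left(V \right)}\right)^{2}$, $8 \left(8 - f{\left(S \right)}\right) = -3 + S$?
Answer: $\frac{252553301}{15417} \approx 16381.0$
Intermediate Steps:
$f{\left(S \right)} = \frac{67}{8} - \frac{S}{8}$ ($f{\left(S \right)} = 8 - \frac{-3 + S}{8} = 8 - \left(- \frac{3}{8} + \frac{S}{8}\right) = \frac{67}{8} - \frac{S}{8}$)
$d{\left(V,A \right)} = \left(\frac{43}{8} - \frac{V}{8}\right)^{2}$ ($d{\left(V,A \right)} = \left(-3 - \left(- \frac{67}{8} + \frac{V}{8}\right)\right)^{2} = \left(\frac{43}{8} - \frac{V}{8}\right)^{2}$)
$p{\left(z \right)} = \frac{222 + z}{z + \frac{\left(-43 + z\right)^{2}}{64}}$ ($p{\left(z \right)} = \frac{z + 222}{z + \frac{\left(-43 + z\right)^{2}}{64}} = \frac{222 + z}{z + \frac{\left(-43 + z\right)^{2}}{64}}$)
$M{\left(N \right)} = -3 + N^{2}$
$M{\left(128 \right)} + p{\left(-106 \right)} = \left(-3 + 128^{2}\right) + \frac{64 \left(222 - 106\right)}{\left(-43 - 106\right)^{2} + 64 \left(-106\right)} = \left(-3 + 16384\right) + 64 \frac{1}{\left(-149\right)^{2} - 6784} \cdot 116 = 16381 + 64 \frac{1}{22201 - 6784} \cdot 116 = 16381 + 64 \cdot \frac{1}{15417} \cdot 116 = 16381 + \frac{7424}{15417} = \frac{252553301}{15417}$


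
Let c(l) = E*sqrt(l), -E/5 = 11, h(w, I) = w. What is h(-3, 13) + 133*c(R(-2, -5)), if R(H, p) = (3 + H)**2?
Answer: -7318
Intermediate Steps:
E = -55 (E = -5*11 = -55)
c(l) = -55*sqrt(l)
h(-3, 13) + 133*c(R(-2, -5)) = -3 + 133*(-55*sqrt((3 - 2)**2)) = -3 + 133*(-55*sqrt(1**2)) = -3 + 133*(-55*sqrt(1)) = -3 + 133*(-55*1) = -3 + 133*(-55) = -3 - 7315 = -7318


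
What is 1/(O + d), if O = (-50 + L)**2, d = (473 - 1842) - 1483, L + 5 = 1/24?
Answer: 576/97009 ≈ 0.0059376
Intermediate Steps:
L = -119/24 (L = -5 + 1/24 = -119/24 ≈ -4.9583)
d = -2852 (d = -1369 - 1483 = -2852)
O = 1739761/576 (O = (-50 - 119/24)**2 = (-1319/24)**2 = 1739761/576 ≈ 3020.4)
1/(O + d) = 1/(1739761/576 - 2852) = 1/(97009/576) = 576/97009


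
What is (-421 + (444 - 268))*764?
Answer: -187180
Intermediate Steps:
(-421 + (444 - 268))*764 = (-421 + 176)*764 = -245*764 = -187180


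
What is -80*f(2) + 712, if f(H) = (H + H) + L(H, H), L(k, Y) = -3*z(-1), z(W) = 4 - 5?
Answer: 152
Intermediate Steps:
z(W) = -1
L(k, Y) = 3 (L(k, Y) = -3*(-1) = 3)
f(H) = 3 + 2*H (f(H) = (H + H) + 3 = 2*H + 3 = 3 + 2*H)
-80*f(2) + 712 = -80*(3 + 2*2) + 712 = -80*(3 + 4) + 712 = -80*7 + 712 = -560 + 712 = 152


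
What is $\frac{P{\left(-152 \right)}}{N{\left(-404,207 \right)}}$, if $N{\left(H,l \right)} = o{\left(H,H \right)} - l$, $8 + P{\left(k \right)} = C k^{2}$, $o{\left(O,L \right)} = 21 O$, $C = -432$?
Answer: $\frac{9980936}{8691} \approx 1148.4$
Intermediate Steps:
$P{\left(k \right)} = -8 - 432 k^{2}$
$N{\left(H,l \right)} = - l + 21 H$ ($N{\left(H,l \right)} = 21 H - l = - l + 21 H$)
$\frac{P{\left(-152 \right)}}{N{\left(-404,207 \right)}} = \frac{-8 - 432 \left(-152\right)^{2}}{\left(-1\right) 207 + 21 \left(-404\right)} = \frac{-8 - 9980928}{-207 - 8484} = \frac{-8 - 9980928}{-8691} = \left(-9980936\right) \left(- \frac{1}{8691}\right) = \frac{9980936}{8691}$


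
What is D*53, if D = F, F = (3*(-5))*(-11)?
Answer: 8745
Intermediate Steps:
F = 165 (F = -15*(-11) = 165)
D = 165
D*53 = 165*53 = 8745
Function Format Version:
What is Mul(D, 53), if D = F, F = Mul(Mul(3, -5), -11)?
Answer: 8745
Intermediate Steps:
F = 165 (F = Mul(-15, -11) = 165)
D = 165
Mul(D, 53) = Mul(165, 53) = 8745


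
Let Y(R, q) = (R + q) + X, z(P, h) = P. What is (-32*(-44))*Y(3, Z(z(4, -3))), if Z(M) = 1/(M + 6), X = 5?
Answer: 57024/5 ≈ 11405.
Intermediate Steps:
Z(M) = 1/(6 + M)
Y(R, q) = 5 + R + q (Y(R, q) = (R + q) + 5 = 5 + R + q)
(-32*(-44))*Y(3, Z(z(4, -3))) = (-32*(-44))*(5 + 3 + 1/(6 + 4)) = 1408*(5 + 3 + 1/10) = 1408*(5 + 3 + ⅒) = 1408*(81/10) = 57024/5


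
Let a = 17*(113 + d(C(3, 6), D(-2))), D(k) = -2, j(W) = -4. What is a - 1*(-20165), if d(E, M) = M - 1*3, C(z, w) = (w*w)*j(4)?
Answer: 22001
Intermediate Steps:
C(z, w) = -4*w² (C(z, w) = (w*w)*(-4) = w²*(-4) = -4*w²)
d(E, M) = -3 + M (d(E, M) = M - 3 = -3 + M)
a = 1836 (a = 17*(113 + (-3 - 2)) = 17*(113 - 5) = 17*108 = 1836)
a - 1*(-20165) = 1836 - 1*(-20165) = 1836 + 20165 = 22001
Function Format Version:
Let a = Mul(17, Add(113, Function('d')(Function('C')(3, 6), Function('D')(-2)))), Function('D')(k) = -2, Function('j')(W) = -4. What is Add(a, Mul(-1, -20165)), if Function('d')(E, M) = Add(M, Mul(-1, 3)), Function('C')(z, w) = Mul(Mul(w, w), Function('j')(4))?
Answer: 22001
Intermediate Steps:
Function('C')(z, w) = Mul(-4, Pow(w, 2)) (Function('C')(z, w) = Mul(Mul(w, w), -4) = Mul(Pow(w, 2), -4) = Mul(-4, Pow(w, 2)))
Function('d')(E, M) = Add(-3, M) (Function('d')(E, M) = Add(M, -3) = Add(-3, M))
a = 1836 (a = Mul(17, Add(113, Add(-3, -2))) = Mul(17, Add(113, -5)) = Mul(17, 108) = 1836)
Add(a, Mul(-1, -20165)) = Add(1836, Mul(-1, -20165)) = Add(1836, 20165) = 22001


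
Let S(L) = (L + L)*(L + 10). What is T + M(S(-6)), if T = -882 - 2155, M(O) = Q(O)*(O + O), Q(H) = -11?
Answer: -1981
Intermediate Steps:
S(L) = 2*L*(10 + L) (S(L) = (2*L)*(10 + L) = 2*L*(10 + L))
M(O) = -22*O (M(O) = -11*(O + O) = -22*O)
T = -3037
T + M(S(-6)) = -3037 - 44*(-6)*(10 - 6) = -3037 - 44*(-6)*4 = -3037 - 22*(-48) = -3037 + 1056 = -1981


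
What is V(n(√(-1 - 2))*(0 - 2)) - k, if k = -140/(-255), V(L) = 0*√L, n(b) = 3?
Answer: -28/51 ≈ -0.54902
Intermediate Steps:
V(L) = 0
k = 28/51 (k = -140*(-1/255) = 28/51 ≈ 0.54902)
V(n(√(-1 - 2))*(0 - 2)) - k = 0 - 1*28/51 = 0 - 28/51 = -28/51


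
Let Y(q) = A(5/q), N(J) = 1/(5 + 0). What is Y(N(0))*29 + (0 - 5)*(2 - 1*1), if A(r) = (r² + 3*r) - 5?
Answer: 20150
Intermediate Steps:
N(J) = ⅕ (N(J) = 1/5 = ⅕)
A(r) = -5 + r² + 3*r
Y(q) = -5 + 15/q + 25/q² (Y(q) = -5 + (5/q)² + 3*(5/q) = -5 + 25/q² + 15/q = -5 + 15/q + 25/q²)
Y(N(0))*29 + (0 - 5)*(2 - 1*1) = (-5 + 15/(⅕) + 25/5⁻²)*29 + (0 - 5)*(2 - 1*1) = (-5 + 15*5 + 25*25)*29 - 5*(2 - 1) = (-5 + 75 + 625)*29 - 5*1 = 695*29 - 5 = 20155 - 5 = 20150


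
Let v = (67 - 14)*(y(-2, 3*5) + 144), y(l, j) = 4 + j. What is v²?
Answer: 74632321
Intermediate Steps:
v = 8639 (v = (67 - 14)*((4 + 3*5) + 144) = 53*((4 + 15) + 144) = 53*(19 + 144) = 53*163 = 8639)
v² = 8639² = 74632321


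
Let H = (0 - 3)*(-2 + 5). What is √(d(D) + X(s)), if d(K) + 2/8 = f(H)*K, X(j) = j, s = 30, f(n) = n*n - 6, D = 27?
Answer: √8219/2 ≈ 45.329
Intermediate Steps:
H = -9 (H = -3*3 = -9)
f(n) = -6 + n² (f(n) = n² - 6 = -6 + n²)
d(K) = -¼ + 75*K (d(K) = -¼ + (-6 + (-9)²)*K = -¼ + (-6 + 81)*K = -¼ + 75*K)
√(d(D) + X(s)) = √((-¼ + 75*27) + 30) = √((-¼ + 2025) + 30) = √(8099/4 + 30) = √(8219/4) = √8219/2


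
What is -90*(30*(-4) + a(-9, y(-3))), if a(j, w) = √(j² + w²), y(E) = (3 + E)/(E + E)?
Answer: 9990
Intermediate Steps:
y(E) = (3 + E)/(2*E) (y(E) = (3 + E)/((2*E)) = (3 + E)*(1/(2*E)) = (3 + E)/(2*E))
-90*(30*(-4) + a(-9, y(-3))) = -90*(30*(-4) + √((-9)² + ((½)*(3 - 3)/(-3))²)) = -90*(-120 + √(81 + ((½)*(-⅓)*0)²)) = -90*(-120 + √(81 + 0²)) = -90*(-120 + √(81 + 0)) = -90*(-120 + √81) = -90*(-120 + 9) = -90*(-111) = 9990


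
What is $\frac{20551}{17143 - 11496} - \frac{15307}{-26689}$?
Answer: $\frac{634924268}{150712783} \approx 4.2128$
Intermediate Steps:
$\frac{20551}{17143 - 11496} - \frac{15307}{-26689} = \frac{20551}{17143 - 11496} - - \frac{15307}{26689} = \frac{20551}{5647} + \frac{15307}{26689} = \frac{634924268}{150712783}$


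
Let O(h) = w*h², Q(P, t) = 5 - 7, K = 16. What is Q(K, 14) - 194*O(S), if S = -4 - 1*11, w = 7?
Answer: -305552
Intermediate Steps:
Q(P, t) = -2
S = -15 (S = -4 - 11 = -15)
O(h) = 7*h²
Q(K, 14) - 194*O(S) = -2 - 1358*(-15)² = -2 - 1358*225 = -2 - 194*1575 = -2 - 305550 = -305552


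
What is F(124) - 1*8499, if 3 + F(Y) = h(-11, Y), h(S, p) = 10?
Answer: -8492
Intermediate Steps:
F(Y) = 7 (F(Y) = -3 + 10 = 7)
F(124) - 1*8499 = 7 - 1*8499 = 7 - 8499 = -8492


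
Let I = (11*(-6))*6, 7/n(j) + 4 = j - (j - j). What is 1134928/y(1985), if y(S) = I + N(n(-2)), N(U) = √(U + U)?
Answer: -1348294464/470455 - 1134928*I*√21/470455 ≈ -2865.9 - 11.055*I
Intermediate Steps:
n(j) = 7/(-4 + j) (n(j) = 7/(-4 + (j - (j - j))) = 7/(-4 + (j - 1*0)) = 7/(-4 + (j + 0)) = 7/(-4 + j))
I = -396 (I = -66*6 = -396)
N(U) = √2*√U (N(U) = √(2*U) = √2*√U)
y(S) = -396 + I*√21/3 (y(S) = -396 + √2*√(7/(-4 - 2)) = -396 + √2*√(7/(-6)) = -396 + √2*√(7*(-⅙)) = -396 + √2*√(-7/6) = -396 + √2*(I*√42/6) = -396 + I*√21/3)
1134928/y(1985) = 1134928/(-396 + I*√21/3)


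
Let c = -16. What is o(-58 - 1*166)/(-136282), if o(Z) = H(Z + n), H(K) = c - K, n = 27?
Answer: -181/136282 ≈ -0.0013281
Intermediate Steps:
H(K) = -16 - K
o(Z) = -43 - Z (o(Z) = -16 - (Z + 27) = -16 - (27 + Z) = -16 + (-27 - Z) = -43 - Z)
o(-58 - 1*166)/(-136282) = (-43 - (-58 - 1*166))/(-136282) = (-43 - (-58 - 166))*(-1/136282) = (-43 - 1*(-224))*(-1/136282) = (-43 + 224)*(-1/136282) = 181*(-1/136282) = -181/136282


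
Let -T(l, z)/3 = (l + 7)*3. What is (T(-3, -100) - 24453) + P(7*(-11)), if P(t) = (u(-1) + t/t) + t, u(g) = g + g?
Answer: -24567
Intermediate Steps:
u(g) = 2*g
P(t) = -1 + t (P(t) = (2*(-1) + t/t) + t = (-2 + 1) + t = -1 + t)
T(l, z) = -63 - 9*l (T(l, z) = -3*(l + 7)*3 = -3*(7 + l)*3 = -3*(21 + 3*l) = -63 - 9*l)
(T(-3, -100) - 24453) + P(7*(-11)) = ((-63 - 9*(-3)) - 24453) + (-1 + 7*(-11)) = ((-63 + 27) - 24453) + (-1 - 77) = (-36 - 24453) - 78 = -24489 - 78 = -24567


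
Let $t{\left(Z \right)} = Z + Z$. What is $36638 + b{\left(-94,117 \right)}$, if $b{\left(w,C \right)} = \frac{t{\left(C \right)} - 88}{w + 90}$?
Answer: $\frac{73203}{2} \approx 36602.0$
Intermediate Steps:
$t{\left(Z \right)} = 2 Z$
$b{\left(w,C \right)} = \frac{-88 + 2 C}{90 + w}$ ($b{\left(w,C \right)} = \frac{2 C - 88}{w + 90} = \frac{-88 + 2 C}{90 + w}$)
$36638 + b{\left(-94,117 \right)} = 36638 + \frac{2 \left(-44 + 117\right)}{90 - 94} = 36638 + 2 \frac{1}{-4} \cdot 73 = 36638 + 2 \left(- \frac{1}{4}\right) 73 = 36638 - \frac{73}{2} = \frac{73203}{2}$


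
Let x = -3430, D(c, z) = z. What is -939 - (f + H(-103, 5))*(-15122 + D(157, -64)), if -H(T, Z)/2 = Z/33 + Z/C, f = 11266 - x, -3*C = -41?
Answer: 100643718367/451 ≈ 2.2316e+8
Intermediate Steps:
C = 41/3 (C = -1/3*(-41) = 41/3 ≈ 13.667)
f = 14696 (f = 11266 - 1*(-3430) = 11266 + 3430 = 14696)
H(T, Z) = -280*Z/1353 (H(T, Z) = -2*(Z/33 + Z/(41/3)) = -2*(Z*(1/33) + Z*(3/41)) = -2*(Z/33 + 3*Z/41) = -280*Z/1353)
-939 - (f + H(-103, 5))*(-15122 + D(157, -64)) = -939 - (14696 - 280/1353*5)*(-15122 - 64) = -939 - (14696 - 1400/1353)*(-15186) = -939 - 19882288*(-15186)/1353 = -939 - 1*(-100644141856/451) = -939 + 100644141856/451 = 100643718367/451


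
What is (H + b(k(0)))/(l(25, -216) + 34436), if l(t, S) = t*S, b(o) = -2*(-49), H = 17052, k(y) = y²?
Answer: 1225/2074 ≈ 0.59065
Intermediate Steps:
b(o) = 98
l(t, S) = S*t
(H + b(k(0)))/(l(25, -216) + 34436) = (17052 + 98)/(-216*25 + 34436) = 17150/(-5400 + 34436) = 17150/29036 = 17150*(1/29036) = 1225/2074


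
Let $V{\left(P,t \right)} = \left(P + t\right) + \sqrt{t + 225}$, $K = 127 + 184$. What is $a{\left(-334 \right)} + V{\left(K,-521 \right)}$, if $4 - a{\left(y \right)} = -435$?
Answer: $229 + 2 i \sqrt{74} \approx 229.0 + 17.205 i$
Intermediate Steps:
$a{\left(y \right)} = 439$ ($a{\left(y \right)} = 4 - -435 = 4 + 435 = 439$)
$K = 311$
$V{\left(P,t \right)} = P + t + \sqrt{225 + t}$ ($V{\left(P,t \right)} = \left(P + t\right) + \sqrt{225 + t} = P + t + \sqrt{225 + t}$)
$a{\left(-334 \right)} + V{\left(K,-521 \right)} = 439 + \left(311 - 521 + \sqrt{225 - 521}\right) = 439 + \left(311 - 521 + \sqrt{-296}\right) = 439 + \left(311 - 521 + 2 i \sqrt{74}\right) = 439 - \left(210 - 2 i \sqrt{74}\right) = 229 + 2 i \sqrt{74}$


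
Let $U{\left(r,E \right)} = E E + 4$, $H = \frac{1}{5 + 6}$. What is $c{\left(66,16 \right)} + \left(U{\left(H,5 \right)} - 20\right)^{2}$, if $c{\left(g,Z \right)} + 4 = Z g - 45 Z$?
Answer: $413$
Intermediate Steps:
$H = \frac{1}{11} \approx 0.090909$
$U{\left(r,E \right)} = 4 + E^{2}$ ($U{\left(r,E \right)} = E^{2} + 4 = 4 + E^{2}$)
$c{\left(g,Z \right)} = -4 - 45 Z + Z g$ ($c{\left(g,Z \right)} = -4 + \left(Z g - 45 Z\right) = -4 + \left(- 45 Z + Z g\right) = -4 - 45 Z + Z g$)
$c{\left(66,16 \right)} + \left(U{\left(H,5 \right)} - 20\right)^{2} = \left(-4 - 720 + 16 \cdot 66\right) + \left(\left(4 + 5^{2}\right) - 20\right)^{2} = \left(-4 - 720 + 1056\right) + \left(\left(4 + 25\right) - 20\right)^{2} = 332 + \left(29 - 20\right)^{2} = 332 + 9^{2} = 332 + 81 = 413$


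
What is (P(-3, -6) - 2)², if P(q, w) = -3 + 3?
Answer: 4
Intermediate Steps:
P(q, w) = 0
(P(-3, -6) - 2)² = (0 - 2)² = (-2)² = 4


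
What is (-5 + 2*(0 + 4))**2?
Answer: 9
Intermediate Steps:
(-5 + 2*(0 + 4))**2 = (-5 + 2*4)**2 = (-5 + 8)**2 = 3**2 = 9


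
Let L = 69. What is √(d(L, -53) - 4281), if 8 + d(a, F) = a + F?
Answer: I*√4273 ≈ 65.368*I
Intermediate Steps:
d(a, F) = -8 + F + a (d(a, F) = -8 + (a + F) = -8 + (F + a) = -8 + F + a)
√(d(L, -53) - 4281) = √((-8 - 53 + 69) - 4281) = √(8 - 4281) = √(-4273) = I*√4273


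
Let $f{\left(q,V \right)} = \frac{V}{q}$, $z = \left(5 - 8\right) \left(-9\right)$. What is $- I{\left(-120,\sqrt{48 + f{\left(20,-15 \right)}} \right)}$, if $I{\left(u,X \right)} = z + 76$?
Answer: $-103$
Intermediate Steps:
$z = 27$ ($z = \left(-3\right) \left(-9\right) = 27$)
$I{\left(u,X \right)} = 103$ ($I{\left(u,X \right)} = 27 + 76 = 103$)
$- I{\left(-120,\sqrt{48 + f{\left(20,-15 \right)}} \right)} = \left(-1\right) 103 = -103$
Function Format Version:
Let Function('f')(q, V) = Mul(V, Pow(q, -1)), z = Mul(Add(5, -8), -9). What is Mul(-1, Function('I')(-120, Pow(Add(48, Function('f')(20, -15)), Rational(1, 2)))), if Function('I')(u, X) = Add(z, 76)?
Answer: -103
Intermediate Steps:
z = 27 (z = Mul(-3, -9) = 27)
Function('I')(u, X) = 103 (Function('I')(u, X) = Add(27, 76) = 103)
Mul(-1, Function('I')(-120, Pow(Add(48, Function('f')(20, -15)), Rational(1, 2)))) = Mul(-1, 103) = -103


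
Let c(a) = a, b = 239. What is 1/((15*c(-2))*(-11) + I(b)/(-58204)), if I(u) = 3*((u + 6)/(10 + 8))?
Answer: 349224/115243675 ≈ 0.0030303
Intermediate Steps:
I(u) = 1 + u/6 (I(u) = 3*((6 + u)/18) = 3*((6 + u)*(1/18)) = 3*(⅓ + u/18) = 1 + u/6)
1/((15*c(-2))*(-11) + I(b)/(-58204)) = 1/((15*(-2))*(-11) + (1 + (⅙)*239)/(-58204)) = 1/(-30*(-11) + (1 + 239/6)*(-1/58204)) = 1/(330 + (245/6)*(-1/58204)) = 1/(330 - 245/349224) = 1/(115243675/349224) = 349224/115243675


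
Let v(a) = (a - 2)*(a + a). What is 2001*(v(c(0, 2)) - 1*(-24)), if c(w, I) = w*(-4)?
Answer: 48024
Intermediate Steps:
c(w, I) = -4*w
v(a) = 2*a*(-2 + a) (v(a) = (-2 + a)*(2*a) = 2*a*(-2 + a))
2001*(v(c(0, 2)) - 1*(-24)) = 2001*(2*(-4*0)*(-2 - 4*0) - 1*(-24)) = 2001*(2*0*(-2 + 0) + 24) = 2001*(2*0*(-2) + 24) = 2001*(0 + 24) = 2001*24 = 48024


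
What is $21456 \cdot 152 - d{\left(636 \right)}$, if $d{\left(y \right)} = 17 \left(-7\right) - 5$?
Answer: $3261436$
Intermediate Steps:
$d{\left(y \right)} = -124$ ($d{\left(y \right)} = -119 - 5 = -124$)
$21456 \cdot 152 - d{\left(636 \right)} = 21456 \cdot 152 - -124 = 3261312 + 124 = 3261436$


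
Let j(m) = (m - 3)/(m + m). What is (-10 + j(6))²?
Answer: 1521/16 ≈ 95.063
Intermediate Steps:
j(m) = (-3 + m)/(2*m) (j(m) = (-3 + m)/((2*m)) = (-3 + m)*(1/(2*m)) = (-3 + m)/(2*m))
(-10 + j(6))² = (-10 + (½)*(-3 + 6)/6)² = (-10 + (½)*(⅙)*3)² = (-10 + ¼)² = (-39/4)² = 1521/16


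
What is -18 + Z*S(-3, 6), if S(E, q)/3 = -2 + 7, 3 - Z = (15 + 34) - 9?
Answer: -573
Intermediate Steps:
Z = -37 (Z = 3 - ((15 + 34) - 9) = 3 - (49 - 9) = 3 - 1*40 = 3 - 40 = -37)
S(E, q) = 15 (S(E, q) = 3*(-2 + 7) = 3*5 = 15)
-18 + Z*S(-3, 6) = -18 - 37*15 = -18 - 555 = -573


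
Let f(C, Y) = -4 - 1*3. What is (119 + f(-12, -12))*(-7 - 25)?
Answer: -3584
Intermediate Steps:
f(C, Y) = -7 (f(C, Y) = -4 - 3 = -7)
(119 + f(-12, -12))*(-7 - 25) = (119 - 7)*(-7 - 25) = 112*(-32) = -3584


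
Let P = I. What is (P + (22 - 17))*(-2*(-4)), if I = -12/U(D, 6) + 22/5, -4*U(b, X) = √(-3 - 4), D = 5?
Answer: 376/5 - 384*I*√7/7 ≈ 75.2 - 145.14*I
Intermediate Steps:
U(b, X) = -I*√7/4 (U(b, X) = -√(-3 - 4)/4 = -I*√7/4)
I = 22/5 - 48*I*√7/7 (I = -12*4*I*√7/7 + 22/5 = -48*I*√7/7 + 22*(⅕) = -48*I*√7/7 + 22/5 = 22/5 - 48*I*√7/7 ≈ 4.4 - 18.142*I)
P = 22/5 - 48*I*√7/7 ≈ 4.4 - 18.142*I
(P + (22 - 17))*(-2*(-4)) = ((22/5 - 48*I*√7/7) + (22 - 17))*(-2*(-4)) = ((22/5 - 48*I*√7/7) + 5)*8 = (47/5 - 48*I*√7/7)*8 = 376/5 - 384*I*√7/7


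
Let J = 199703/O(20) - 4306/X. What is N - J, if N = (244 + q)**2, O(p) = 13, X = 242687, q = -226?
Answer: -47443068339/3154931 ≈ -15038.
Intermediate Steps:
N = 324 (N = (244 - 226)**2 = 18**2 = 324)
J = 48465265983/3154931 (J = 199703/13 - 4306/242687 = 48465265983/3154931 ≈ 15362.)
N - J = 324 - 1*48465265983/3154931 = 324 - 48465265983/3154931 = -47443068339/3154931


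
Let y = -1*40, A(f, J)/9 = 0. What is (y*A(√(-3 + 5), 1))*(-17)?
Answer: 0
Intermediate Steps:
A(f, J) = 0 (A(f, J) = 9*0 = 0)
y = -40
(y*A(√(-3 + 5), 1))*(-17) = -40*0*(-17) = 0*(-17) = 0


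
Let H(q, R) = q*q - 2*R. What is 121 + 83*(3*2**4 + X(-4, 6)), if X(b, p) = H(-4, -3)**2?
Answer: 44277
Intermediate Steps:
H(q, R) = q**2 - 2*R
X(b, p) = 484 (X(b, p) = ((-4)**2 - 2*(-3))**2 = (16 + 6)**2 = 22**2 = 484)
121 + 83*(3*2**4 + X(-4, 6)) = 121 + 83*(3*2**4 + 484) = 121 + 83*(3*16 + 484) = 121 + 83*(48 + 484) = 121 + 83*532 = 121 + 44156 = 44277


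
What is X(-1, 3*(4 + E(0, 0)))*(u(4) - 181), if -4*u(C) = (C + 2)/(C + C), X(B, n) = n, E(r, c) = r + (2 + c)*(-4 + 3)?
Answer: -8697/8 ≈ -1087.1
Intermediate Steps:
E(r, c) = -2 + r - c (E(r, c) = r + (2 + c)*(-1) = r + (-2 - c) = -2 + r - c)
u(C) = -(2 + C)/(8*C) (u(C) = -(C + 2)/(4*(C + C)) = -(2 + C)/(4*(2*C)) = -(2 + C)*1/(2*C)/4 = -(2 + C)/(8*C))
X(-1, 3*(4 + E(0, 0)))*(u(4) - 181) = (3*(4 + (-2 + 0 - 1*0)))*((⅛)*(-2 - 1*4)/4 - 181) = (3*(4 + (-2 + 0 + 0)))*((⅛)*(¼)*(-2 - 4) - 181) = (3*(4 - 2))*((⅛)*(¼)*(-6) - 181) = (3*2)*(-3/16 - 181) = 6*(-2899/16) = -8697/8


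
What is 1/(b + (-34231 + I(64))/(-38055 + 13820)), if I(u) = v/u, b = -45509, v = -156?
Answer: -77552/3529204421 ≈ -2.1974e-5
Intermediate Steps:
I(u) = -156/u
1/(b + (-34231 + I(64))/(-38055 + 13820)) = 1/(-45509 + (-34231 - 156/64)/(-38055 + 13820)) = 1/(-45509 + (-34231 - 156*1/64)/(-24235)) = 1/(-45509 + (-34231 - 39/16)*(-1/24235)) = 1/(-45509 - 547735/16*(-1/24235)) = 1/(-45509 + 109547/77552) = 1/(-3529204421/77552) = -77552/3529204421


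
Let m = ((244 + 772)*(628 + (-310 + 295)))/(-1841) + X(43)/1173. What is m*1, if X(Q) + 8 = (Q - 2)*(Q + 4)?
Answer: -727020905/2159493 ≈ -336.66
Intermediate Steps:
X(Q) = -8 + (-2 + Q)*(4 + Q) (X(Q) = -8 + (Q - 2)*(Q + 4) = -8 + (-2 + Q)*(4 + Q))
m = -727020905/2159493 (m = ((244 + 772)*(628 + (-310 + 295)))/(-1841) + (-16 + 43**2 + 2*43)/1173 = (1016*(628 - 15))*(-1/1841) + (-16 + 1849 + 86)*(1/1173) = (1016*613)*(-1/1841) + 1919*(1/1173) = 622808*(-1/1841) + 1919/1173 = -622808/1841 + 1919/1173 = -727020905/2159493 ≈ -336.66)
m*1 = -727020905/2159493*1 = -727020905/2159493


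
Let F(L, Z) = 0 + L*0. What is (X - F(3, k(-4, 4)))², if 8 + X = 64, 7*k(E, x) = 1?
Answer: 3136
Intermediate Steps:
k(E, x) = ⅐ (k(E, x) = (⅐)*1 = ⅐)
F(L, Z) = 0 (F(L, Z) = 0 + 0 = 0)
X = 56 (X = -8 + 64 = 56)
(X - F(3, k(-4, 4)))² = (56 - 1*0)² = (56 + 0)² = 56² = 3136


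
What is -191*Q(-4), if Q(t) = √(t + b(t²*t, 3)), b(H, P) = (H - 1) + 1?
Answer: -382*I*√17 ≈ -1575.0*I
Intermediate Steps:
b(H, P) = H (b(H, P) = (-1 + H) + 1 = H)
Q(t) = √(t + t³) (Q(t) = √(t + t²*t) = √(t + t³))
-191*Q(-4) = -191*√(-4 + (-4)³) = -191*√(-4 - 64) = -382*I*√17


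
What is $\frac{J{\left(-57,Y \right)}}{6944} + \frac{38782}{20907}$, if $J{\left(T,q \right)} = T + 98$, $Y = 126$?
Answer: $\frac{270159395}{145178208} \approx 1.8609$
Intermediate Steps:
$J{\left(T,q \right)} = 98 + T$
$\frac{J{\left(-57,Y \right)}}{6944} + \frac{38782}{20907} = \frac{98 - 57}{6944} + \frac{38782}{20907} = 41 \cdot \frac{1}{6944} + 38782 \cdot \frac{1}{20907} = \frac{41}{6944} + \frac{38782}{20907} = \frac{270159395}{145178208}$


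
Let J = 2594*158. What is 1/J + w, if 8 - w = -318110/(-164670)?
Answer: 40954477567/6749032884 ≈ 6.0682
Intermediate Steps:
J = 409852
w = 99925/16467 (w = 8 - (-318110)/(-164670) = 8 - (-318110)*(-1)/164670 = 8 - 1*31811/16467 = 8 - 31811/16467 = 99925/16467 ≈ 6.0682)
1/J + w = 1/409852 + 99925/16467 = 40954477567/6749032884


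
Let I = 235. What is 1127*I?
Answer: 264845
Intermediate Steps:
1127*I = 1127*235 = 264845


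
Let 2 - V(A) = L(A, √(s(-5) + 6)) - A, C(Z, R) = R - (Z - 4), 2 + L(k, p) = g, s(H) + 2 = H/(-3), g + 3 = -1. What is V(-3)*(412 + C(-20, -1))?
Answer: 2175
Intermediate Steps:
g = -4 (g = -3 - 1 = -4)
s(H) = -2 - H/3 (s(H) = -2 + H/(-3) = -2 + H*(-⅓) = -2 - H/3)
L(k, p) = -6 (L(k, p) = -2 - 4 = -6)
C(Z, R) = 4 + R - Z (C(Z, R) = R - (-4 + Z) = R + (4 - Z) = 4 + R - Z)
V(A) = 8 + A (V(A) = 2 - (-6 - A) = 2 + (6 + A) = 8 + A)
V(-3)*(412 + C(-20, -1)) = (8 - 3)*(412 + (4 - 1 - 1*(-20))) = 5*(412 + (4 - 1 + 20)) = 5*(412 + 23) = 5*435 = 2175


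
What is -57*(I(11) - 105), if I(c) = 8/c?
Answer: 65379/11 ≈ 5943.5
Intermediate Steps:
-57*(I(11) - 105) = -57*(8/11 - 105) = -57*(-1147/11) = 65379/11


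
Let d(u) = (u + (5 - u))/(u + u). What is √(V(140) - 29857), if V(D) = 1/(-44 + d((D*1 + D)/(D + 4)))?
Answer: 5*I*√106769910/299 ≈ 172.79*I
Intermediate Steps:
d(u) = 5/(2*u) (d(u) = 5/((2*u)) = 5*(1/(2*u)) = 5/(2*u))
V(D) = 1/(-44 + 5*(4 + D)/(4*D)) (V(D) = 1/(-44 + 5/(2*(((D*1 + D)/(D + 4))))) = 1/(-44 + 5/(2*(((D + D)/(4 + D))))) = 1/(-44 + 5/(2*(((2*D)/(4 + D))))) = 1/(-44 + 5/(2*((2*D/(4 + D))))) = 1/(-44 + 5*((4 + D)/(2*D))/2) = 1/(-44 + 5*(4 + D)/(4*D)))
√(V(140) - 29857) = √(-4*140/(-20 + 171*140) - 29857) = √(-4*140/(-20 + 23940) - 29857) = √(-4*140/23920 - 29857) = √(-4*140*1/23920 - 29857) = √(-7/299 - 29857) = √(-8927250/299) = 5*I*√106769910/299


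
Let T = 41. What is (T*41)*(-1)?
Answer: -1681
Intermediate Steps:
(T*41)*(-1) = (41*41)*(-1) = 1681*(-1) = -1681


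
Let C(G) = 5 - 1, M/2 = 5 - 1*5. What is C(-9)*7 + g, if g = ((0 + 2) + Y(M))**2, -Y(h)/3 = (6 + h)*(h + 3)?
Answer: 2732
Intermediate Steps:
M = 0 (M = 2*(5 - 1*5) = 2*(5 - 5) = 2*0 = 0)
Y(h) = -3*(3 + h)*(6 + h) (Y(h) = -3*(6 + h)*(h + 3) = -3*(6 + h)*(3 + h) = -3*(3 + h)*(6 + h))
C(G) = 4
g = 2704 (g = ((0 + 2) + (-54 - 27*0 - 3*0**2))**2 = (2 + (-54 + 0 - 3*0))**2 = (2 + (-54 + 0 + 0))**2 = (2 - 54)**2 = (-52)**2 = 2704)
C(-9)*7 + g = 4*7 + 2704 = 28 + 2704 = 2732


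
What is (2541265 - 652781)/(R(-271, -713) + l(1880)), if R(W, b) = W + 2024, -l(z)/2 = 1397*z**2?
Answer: -82108/429352689 ≈ -0.00019124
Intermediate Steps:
l(z) = -2794*z**2
R(W, b) = 2024 + W
(2541265 - 652781)/(R(-271, -713) + l(1880)) = (2541265 - 652781)/((2024 - 271) - 2794*1880**2) = 1888484/(1753 - 2794*3534400) = 1888484/(1753 - 9875113600) = 1888484/(-9875111847) = 1888484*(-1/9875111847) = -82108/429352689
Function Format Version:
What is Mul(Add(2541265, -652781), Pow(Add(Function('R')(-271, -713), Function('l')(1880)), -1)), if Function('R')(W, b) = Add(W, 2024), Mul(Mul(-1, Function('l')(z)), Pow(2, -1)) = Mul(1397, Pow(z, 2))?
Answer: Rational(-82108, 429352689) ≈ -0.00019124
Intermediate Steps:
Function('l')(z) = Mul(-2794, Pow(z, 2)) (Function('l')(z) = Mul(-2, Mul(1397, Pow(z, 2))) = Mul(-2794, Pow(z, 2)))
Function('R')(W, b) = Add(2024, W)
Mul(Add(2541265, -652781), Pow(Add(Function('R')(-271, -713), Function('l')(1880)), -1)) = Mul(Add(2541265, -652781), Pow(Add(Add(2024, -271), Mul(-2794, Pow(1880, 2))), -1)) = Mul(1888484, Pow(Add(1753, Mul(-2794, 3534400)), -1)) = Mul(1888484, Pow(Add(1753, -9875113600), -1)) = Mul(1888484, Pow(-9875111847, -1)) = Mul(1888484, Rational(-1, 9875111847)) = Rational(-82108, 429352689)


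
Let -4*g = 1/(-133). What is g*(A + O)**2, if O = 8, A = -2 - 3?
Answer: 9/532 ≈ 0.016917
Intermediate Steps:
A = -5
g = 1/532 (g = -1/4/(-133) = -1/4*(-1/133) = 1/532 ≈ 0.0018797)
g*(A + O)**2 = (-5 + 8)**2/532 = (1/532)*3**2 = (1/532)*9 = 9/532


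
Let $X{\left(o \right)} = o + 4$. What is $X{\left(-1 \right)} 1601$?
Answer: $4803$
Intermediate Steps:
$X{\left(o \right)} = 4 + o$
$X{\left(-1 \right)} 1601 = \left(4 - 1\right) 1601 = 3 \cdot 1601 = 4803$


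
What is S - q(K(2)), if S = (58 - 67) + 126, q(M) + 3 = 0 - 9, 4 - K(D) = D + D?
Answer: 129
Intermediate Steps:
K(D) = 4 - 2*D (K(D) = 4 - (D + D) = 4 - 2*D)
q(M) = -12 (q(M) = -3 + (0 - 9) = -3 - 9 = -12)
S = 117 (S = -9 + 126 = 117)
S - q(K(2)) = 117 - 1*(-12) = 117 + 12 = 129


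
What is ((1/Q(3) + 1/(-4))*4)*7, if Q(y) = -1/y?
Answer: -91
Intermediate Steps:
((1/Q(3) + 1/(-4))*4)*7 = ((1/(-1/3) + 1/(-4))*4)*7 = ((1/(-1*⅓) + 1*(-¼))*4)*7 = ((1/(-⅓) - ¼)*4)*7 = ((1*(-3) - ¼)*4)*7 = ((-3 - ¼)*4)*7 = -13/4*4*7 = -13*7 = -91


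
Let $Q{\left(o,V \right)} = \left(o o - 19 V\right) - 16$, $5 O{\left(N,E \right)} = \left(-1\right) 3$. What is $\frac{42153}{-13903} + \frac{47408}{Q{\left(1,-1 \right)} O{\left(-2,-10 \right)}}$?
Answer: $- \frac{824018239}{41709} \approx -19756.0$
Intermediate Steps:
$O{\left(N,E \right)} = - \frac{3}{5}$ ($O{\left(N,E \right)} = \frac{\left(-1\right) 3}{5} = \frac{1}{5} \left(-3\right) = - \frac{3}{5}$)
$Q{\left(o,V \right)} = -16 + o^{2} - 19 V$ ($Q{\left(o,V \right)} = \left(o^{2} - 19 V\right) - 16 = -16 + o^{2} - 19 V$)
$\frac{42153}{-13903} + \frac{47408}{Q{\left(1,-1 \right)} O{\left(-2,-10 \right)}} = \frac{42153}{-13903} + \frac{47408}{\left(-16 + 1^{2} - -19\right) \left(- \frac{3}{5}\right)} = 42153 \left(- \frac{1}{13903}\right) + \frac{47408}{\left(-16 + 1 + 19\right) \left(- \frac{3}{5}\right)} = - \frac{42153}{13903} + \frac{47408}{4 \left(- \frac{3}{5}\right)} = - \frac{42153}{13903} + \frac{47408}{- \frac{12}{5}} = - \frac{42153}{13903} + 47408 \left(- \frac{5}{12}\right) = - \frac{42153}{13903} - \frac{59260}{3} = - \frac{824018239}{41709}$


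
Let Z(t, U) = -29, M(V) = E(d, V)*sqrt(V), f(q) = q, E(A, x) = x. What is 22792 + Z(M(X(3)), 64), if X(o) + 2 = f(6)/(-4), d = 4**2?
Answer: 22763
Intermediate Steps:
d = 16
X(o) = -7/2 (X(o) = -2 + 6/(-4) = -2 + 6*(-1/4) = -2 - 3/2 = -7/2)
M(V) = V**(3/2) (M(V) = V*sqrt(V) = V**(3/2))
22792 + Z(M(X(3)), 64) = 22792 - 29 = 22763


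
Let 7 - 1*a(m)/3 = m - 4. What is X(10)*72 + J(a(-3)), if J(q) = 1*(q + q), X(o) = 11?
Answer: 876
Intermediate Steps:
a(m) = 33 - 3*m (a(m) = 21 - 3*(m - 4) = 21 - 3*(-4 + m) = 21 + (12 - 3*m) = 33 - 3*m)
J(q) = 2*q (J(q) = 1*(2*q) = 2*q)
X(10)*72 + J(a(-3)) = 11*72 + 2*(33 - 3*(-3)) = 792 + 2*(33 + 9) = 792 + 2*42 = 792 + 84 = 876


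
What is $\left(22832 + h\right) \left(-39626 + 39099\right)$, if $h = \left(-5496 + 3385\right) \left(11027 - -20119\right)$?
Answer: $34637799098$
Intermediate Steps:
$h = -65749206$ ($h = - 2111 \left(11027 + 20119\right) = \left(-2111\right) 31146 = -65749206$)
$\left(22832 + h\right) \left(-39626 + 39099\right) = \left(22832 - 65749206\right) \left(-39626 + 39099\right) = \left(-65726374\right) \left(-527\right) = 34637799098$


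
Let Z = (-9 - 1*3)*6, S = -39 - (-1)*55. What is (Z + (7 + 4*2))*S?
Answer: -912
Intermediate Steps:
S = 16 (S = -39 - 1*(-55) = -39 + 55 = 16)
Z = -72 (Z = (-9 - 3)*6 = -12*6 = -72)
(Z + (7 + 4*2))*S = (-72 + (7 + 4*2))*16 = (-72 + (7 + 8))*16 = (-72 + 15)*16 = -57*16 = -912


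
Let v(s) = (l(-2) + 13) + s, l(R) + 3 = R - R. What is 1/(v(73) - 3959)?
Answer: -1/3876 ≈ -0.00025800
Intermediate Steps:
l(R) = -3 (l(R) = -3 + (R - R) = -3 + 0 = -3)
v(s) = 10 + s (v(s) = (-3 + 13) + s = 10 + s)
1/(v(73) - 3959) = 1/((10 + 73) - 3959) = 1/(83 - 3959) = 1/(-3876) = -1/3876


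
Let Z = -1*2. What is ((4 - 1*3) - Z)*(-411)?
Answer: -1233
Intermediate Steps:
Z = -2
((4 - 1*3) - Z)*(-411) = ((4 - 1*3) - 1*(-2))*(-411) = ((4 - 3) + 2)*(-411) = (1 + 2)*(-411) = 3*(-411) = -1233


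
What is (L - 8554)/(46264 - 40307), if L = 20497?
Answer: 11943/5957 ≈ 2.0049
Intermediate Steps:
(L - 8554)/(46264 - 40307) = (20497 - 8554)/(46264 - 40307) = 11943/5957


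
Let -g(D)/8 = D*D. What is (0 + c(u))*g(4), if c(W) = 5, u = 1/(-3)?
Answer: -640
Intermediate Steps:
u = -⅓ (u = 1*(-⅓) = -⅓ ≈ -0.33333)
g(D) = -8*D² (g(D) = -8*D*D = -8*D²)
(0 + c(u))*g(4) = (0 + 5)*(-8*4²) = 5*(-8*16) = 5*(-128) = -640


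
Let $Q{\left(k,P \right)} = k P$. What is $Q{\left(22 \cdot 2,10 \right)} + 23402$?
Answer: $23842$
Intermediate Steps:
$Q{\left(k,P \right)} = P k$
$Q{\left(22 \cdot 2,10 \right)} + 23402 = 10 \cdot 22 \cdot 2 + 23402 = 10 \cdot 44 + 23402 = 440 + 23402 = 23842$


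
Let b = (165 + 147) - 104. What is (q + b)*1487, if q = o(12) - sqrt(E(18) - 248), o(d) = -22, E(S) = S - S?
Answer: 276582 - 2974*I*sqrt(62) ≈ 2.7658e+5 - 23417.0*I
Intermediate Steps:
E(S) = 0
b = 208 (b = 312 - 104 = 208)
q = -22 - 2*I*sqrt(62) (q = -22 - sqrt(0 - 248) = -22 - sqrt(-248) = -22 - 2*I*sqrt(62) ≈ -22.0 - 15.748*I)
(q + b)*1487 = ((-22 - 2*I*sqrt(62)) + 208)*1487 = (186 - 2*I*sqrt(62))*1487 = 276582 - 2974*I*sqrt(62)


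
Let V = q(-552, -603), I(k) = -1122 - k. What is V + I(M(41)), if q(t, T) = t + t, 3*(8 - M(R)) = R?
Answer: -6661/3 ≈ -2220.3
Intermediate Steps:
M(R) = 8 - R/3
q(t, T) = 2*t
V = -1104 (V = 2*(-552) = -1104)
V + I(M(41)) = -1104 + (-1122 - (8 - 1/3*41)) = -1104 + (-1122 - (8 - 41/3)) = -1104 + (-1122 - 1*(-17/3)) = -1104 + (-1122 + 17/3) = -1104 - 3349/3 = -6661/3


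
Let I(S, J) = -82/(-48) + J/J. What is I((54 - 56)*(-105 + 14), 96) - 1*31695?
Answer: -760615/24 ≈ -31692.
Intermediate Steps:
I(S, J) = 65/24 (I(S, J) = -82*(-1/48) + 1 = 41/24 + 1 = 65/24)
I((54 - 56)*(-105 + 14), 96) - 1*31695 = 65/24 - 1*31695 = 65/24 - 31695 = -760615/24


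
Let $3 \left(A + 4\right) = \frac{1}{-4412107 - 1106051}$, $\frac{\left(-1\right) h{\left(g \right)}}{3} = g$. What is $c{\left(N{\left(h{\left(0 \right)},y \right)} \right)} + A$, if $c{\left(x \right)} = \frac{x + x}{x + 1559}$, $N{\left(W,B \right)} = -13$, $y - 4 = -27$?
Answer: $- \frac{51401642543}{12796608402} \approx -4.0168$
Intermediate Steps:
$y = -23$ ($y = 4 - 27 = -23$)
$h{\left(g \right)} = - 3 g$
$A = - \frac{66217897}{16554474}$ ($A = -4 + \frac{1}{3 \left(-4412107 - 1106051\right)} = -4 + \frac{1}{3 \left(-5518158\right)} = -4 + \frac{1}{3} \left(- \frac{1}{5518158}\right) = -4 - \frac{1}{16554474} = - \frac{66217897}{16554474} \approx -4.0$)
$c{\left(x \right)} = \frac{2 x}{1559 + x}$
$c{\left(N{\left(h{\left(0 \right)},y \right)} \right)} + A = 2 \left(-13\right) \frac{1}{1559 - 13} - \frac{66217897}{16554474} = 2 \left(-13\right) \frac{1}{1546} - \frac{66217897}{16554474} = - \frac{13}{773} - \frac{66217897}{16554474} = - \frac{51401642543}{12796608402}$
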